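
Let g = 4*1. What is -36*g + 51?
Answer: -93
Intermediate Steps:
g = 4
-36*g + 51 = -36*4 + 51 = -144 + 51 = -93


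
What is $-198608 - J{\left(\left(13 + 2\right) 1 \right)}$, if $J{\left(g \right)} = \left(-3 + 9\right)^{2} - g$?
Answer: $-198629$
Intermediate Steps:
$J{\left(g \right)} = 36 - g$ ($J{\left(g \right)} = 6^{2} - g = 36 - g$)
$-198608 - J{\left(\left(13 + 2\right) 1 \right)} = -198608 - \left(36 - \left(13 + 2\right) 1\right) = -198608 - \left(36 - 15 \cdot 1\right) = -198608 - \left(36 - 15\right) = -198608 - 21 = -198629$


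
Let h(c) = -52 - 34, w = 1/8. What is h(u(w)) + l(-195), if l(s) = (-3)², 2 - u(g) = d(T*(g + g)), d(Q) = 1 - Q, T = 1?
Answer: -77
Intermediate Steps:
w = ⅛ ≈ 0.12500
u(g) = 1 + 2*g (u(g) = 2 - (1 - (g + g)) = 2 - (1 - 2*g) = 2 + (-1 + 2*g) = 1 + 2*g)
h(c) = -86
l(s) = 9
h(u(w)) + l(-195) = -86 + 9 = -77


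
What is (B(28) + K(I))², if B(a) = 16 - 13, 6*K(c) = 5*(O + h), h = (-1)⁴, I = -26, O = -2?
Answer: 169/36 ≈ 4.6944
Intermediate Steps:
h = 1
K(c) = -⅚ (K(c) = (5*(-2 + 1))/6 = (5*(-1))/6 = (⅙)*(-5) = -⅚)
B(a) = 3
(B(28) + K(I))² = (3 - ⅚)² = (13/6)² = 169/36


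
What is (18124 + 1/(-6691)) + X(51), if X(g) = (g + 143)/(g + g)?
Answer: 6185300860/341241 ≈ 18126.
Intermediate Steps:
X(g) = (143 + g)/(2*g) (X(g) = (143 + g)/((2*g)) = (143 + g)*(1/(2*g)) = (143 + g)/(2*g))
(18124 + 1/(-6691)) + X(51) = (18124 + 1/(-6691)) + (1/2)*(143 + 51)/51 = (18124 - 1/6691) + (1/2)*(1/51)*194 = 121267683/6691 + 97/51 = 6185300860/341241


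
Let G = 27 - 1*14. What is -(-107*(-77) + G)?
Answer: -8252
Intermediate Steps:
G = 13 (G = 27 - 14 = 13)
-(-107*(-77) + G) = -(-107*(-77) + 13) = -(8239 + 13) = -1*8252 = -8252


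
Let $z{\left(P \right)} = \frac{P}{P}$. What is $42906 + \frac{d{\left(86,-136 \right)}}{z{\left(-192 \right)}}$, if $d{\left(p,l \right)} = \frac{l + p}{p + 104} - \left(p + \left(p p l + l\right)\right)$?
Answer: $\frac{19927423}{19} \approx 1.0488 \cdot 10^{6}$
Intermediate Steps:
$z{\left(P \right)} = 1$
$d{\left(p,l \right)} = - l - p + \frac{l + p}{104 + p} - l p^{2}$ ($d{\left(p,l \right)} = \frac{l + p}{104 + p} - \left(p + \left(p^{2} l + l\right)\right) = \frac{l + p}{104 + p} - \left(p + \left(l p^{2} + l\right)\right) = \frac{l + p}{104 + p} - \left(p + \left(l + l p^{2}\right)\right) = \frac{l + p}{104 + p} - \left(l + p + l p^{2}\right) = - l - p + \frac{l + p}{104 + p} - l p^{2}$)
$42906 + \frac{d{\left(86,-136 \right)}}{z{\left(-192 \right)}} = 42906 + \frac{\frac{1}{104 + 86} \left(- 86^{2} - -14008 - 8858 - \left(-136\right) 86 - - 136 \cdot 86^{3} - - 14144 \cdot 86^{2}\right)}{1} = 42906 + \frac{\left(-1\right) 7396 + 14008 - 8858 + 11696 - \left(-136\right) 636056 - \left(-14144\right) 7396}{190} \cdot 1 = 42906 + \frac{-7396 + 14008 - 8858 + 11696 + 86503616 + 104609024}{190} \cdot 1 = 42906 + \frac{1}{190} \cdot 191122090 \cdot 1 = 42906 + \frac{19112209}{19} \cdot 1 = 42906 + \frac{19112209}{19} = \frac{19927423}{19}$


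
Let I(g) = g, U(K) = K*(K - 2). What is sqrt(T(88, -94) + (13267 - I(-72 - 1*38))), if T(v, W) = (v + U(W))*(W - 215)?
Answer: 3*I*sqrt(311359) ≈ 1674.0*I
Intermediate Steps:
U(K) = K*(-2 + K)
T(v, W) = (-215 + W)*(v + W*(-2 + W)) (T(v, W) = (v + W*(-2 + W))*(W - 215) = (v + W*(-2 + W))*(-215 + W) = (-215 + W)*(v + W*(-2 + W)))
sqrt(T(88, -94) + (13267 - I(-72 - 1*38))) = sqrt(((-94)**3 - 217*(-94)**2 - 215*88 + 430*(-94) - 94*88) + (13267 - (-72 - 1*38))) = sqrt((-830584 - 217*8836 - 18920 - 40420 - 8272) + (13267 - (-72 - 38))) = sqrt((-830584 - 1917412 - 18920 - 40420 - 8272) + (13267 - 1*(-110))) = sqrt(-2815608 + (13267 + 110)) = sqrt(-2815608 + 13377) = sqrt(-2802231) = 3*I*sqrt(311359)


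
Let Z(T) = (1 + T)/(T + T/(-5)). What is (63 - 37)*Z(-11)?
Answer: 325/11 ≈ 29.545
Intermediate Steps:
Z(T) = 5*(1 + T)/(4*T) (Z(T) = (1 + T)/(T + T*(-⅕)) = (1 + T)/(T - T/5) = (1 + T)/((4*T/5)) = (1 + T)*(5/(4*T)) = 5*(1 + T)/(4*T))
(63 - 37)*Z(-11) = (63 - 37)*((5/4)*(1 - 11)/(-11)) = 26*((5/4)*(-1/11)*(-10)) = 26*(25/22) = 325/11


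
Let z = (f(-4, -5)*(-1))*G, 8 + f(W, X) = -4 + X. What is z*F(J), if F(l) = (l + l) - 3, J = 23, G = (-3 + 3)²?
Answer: 0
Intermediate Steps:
G = 0 (G = 0² = 0)
f(W, X) = -12 + X (f(W, X) = -8 + (-4 + X) = -12 + X)
z = 0 (z = ((-12 - 5)*(-1))*0 = -17*(-1)*0 = 17*0 = 0)
F(l) = -3 + 2*l (F(l) = 2*l - 3 = -3 + 2*l)
z*F(J) = 0*(-3 + 2*23) = 0*(-3 + 46) = 0*43 = 0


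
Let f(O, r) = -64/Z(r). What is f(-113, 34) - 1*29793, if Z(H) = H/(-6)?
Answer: -506289/17 ≈ -29782.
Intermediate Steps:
Z(H) = -H/6 (Z(H) = H*(-⅙) = -H/6)
f(O, r) = 384/r (f(O, r) = -64*(-6/r) = -(-384)/r = 384/r)
f(-113, 34) - 1*29793 = 384/34 - 1*29793 = 384*(1/34) - 29793 = 192/17 - 29793 = -506289/17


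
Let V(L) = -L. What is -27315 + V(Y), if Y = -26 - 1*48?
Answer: -27241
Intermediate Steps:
Y = -74 (Y = -26 - 48 = -74)
-27315 + V(Y) = -27315 - 1*(-74) = -27315 + 74 = -27241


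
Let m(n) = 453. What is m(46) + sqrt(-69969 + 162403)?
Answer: 453 + sqrt(92434) ≈ 757.03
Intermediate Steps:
m(46) + sqrt(-69969 + 162403) = 453 + sqrt(-69969 + 162403) = 453 + sqrt(92434)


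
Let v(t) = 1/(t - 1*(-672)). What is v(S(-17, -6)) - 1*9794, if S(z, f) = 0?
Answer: -6581567/672 ≈ -9794.0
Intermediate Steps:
v(t) = 1/(672 + t) (v(t) = 1/(t + 672) = 1/(672 + t))
v(S(-17, -6)) - 1*9794 = 1/(672 + 0) - 1*9794 = 1/672 - 9794 = -6581567/672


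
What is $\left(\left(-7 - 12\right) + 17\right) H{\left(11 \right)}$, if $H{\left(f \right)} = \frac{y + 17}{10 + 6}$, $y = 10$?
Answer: $- \frac{27}{8} \approx -3.375$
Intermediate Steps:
$H{\left(f \right)} = \frac{27}{16}$ ($H{\left(f \right)} = \frac{10 + 17}{10 + 6} = \frac{27}{16}$)
$\left(\left(-7 - 12\right) + 17\right) H{\left(11 \right)} = \left(\left(-7 - 12\right) + 17\right) \frac{27}{16} = \left(-19 + 17\right) \frac{27}{16} = \left(-2\right) \frac{27}{16} = - \frac{27}{8}$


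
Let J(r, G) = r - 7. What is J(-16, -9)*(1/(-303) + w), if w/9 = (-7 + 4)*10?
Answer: 1881653/303 ≈ 6210.1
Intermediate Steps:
J(r, G) = -7 + r
w = -270 (w = 9*((-7 + 4)*10) = 9*(-3*10) = 9*(-30) = -270)
J(-16, -9)*(1/(-303) + w) = (-7 - 16)*(1/(-303) - 270) = -23*(-1/303 - 270) = -23*(-81811/303) = 1881653/303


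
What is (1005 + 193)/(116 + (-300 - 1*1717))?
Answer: -1198/1901 ≈ -0.63019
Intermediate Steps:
(1005 + 193)/(116 + (-300 - 1*1717)) = 1198/(116 + (-300 - 1717)) = 1198/(116 - 2017) = 1198/(-1901) = 1198*(-1/1901) = -1198/1901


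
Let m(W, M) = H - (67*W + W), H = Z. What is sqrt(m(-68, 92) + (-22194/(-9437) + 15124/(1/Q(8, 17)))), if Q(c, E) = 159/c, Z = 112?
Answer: 5*sqrt(4350651685310)/18874 ≈ 552.56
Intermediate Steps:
H = 112
m(W, M) = 112 - 68*W (m(W, M) = 112 - (67*W + W) = 112 - 68*W)
sqrt(m(-68, 92) + (-22194/(-9437) + 15124/(1/Q(8, 17)))) = sqrt((112 - 68*(-68)) + (-22194/(-9437) + 15124/(1/(159/8)))) = sqrt((112 + 4624) + (-22194*(-1/9437) + 15124/(1/(159*(1/8))))) = sqrt(4736 + (22194/9437 + 15124/(1/(159/8)))) = sqrt(4736 + (22194/9437 + 15124/(8/159))) = sqrt(4736 + (22194/9437 + 15124*(159/8))) = sqrt(4736 + (22194/9437 + 601179/2)) = sqrt(4736 + 5673370611/18874) = sqrt(5762757875/18874) = 5*sqrt(4350651685310)/18874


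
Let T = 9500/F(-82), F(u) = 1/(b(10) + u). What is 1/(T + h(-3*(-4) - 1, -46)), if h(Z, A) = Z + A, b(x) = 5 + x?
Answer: -1/636535 ≈ -1.5710e-6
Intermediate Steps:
F(u) = 1/(15 + u) (F(u) = 1/((5 + 10) + u) = 1/(15 + u))
T = -636500 (T = 9500/(1/(15 - 82)) = 9500/(1/(-67)) = 9500/(-1/67) = 9500*(-67) = -636500)
h(Z, A) = A + Z
1/(T + h(-3*(-4) - 1, -46)) = 1/(-636500 + (-46 + (-3*(-4) - 1))) = 1/(-636500 + (-46 + (12 - 1))) = 1/(-636500 + (-46 + 11)) = 1/(-636500 - 35) = 1/(-636535) = -1/636535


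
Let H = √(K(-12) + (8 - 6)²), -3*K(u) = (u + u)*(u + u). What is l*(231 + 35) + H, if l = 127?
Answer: 33782 + 2*I*√47 ≈ 33782.0 + 13.711*I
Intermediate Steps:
K(u) = -4*u²/3 (K(u) = -(u + u)*(u + u)/3 = -2*u*2*u/3 = -4*u²/3)
H = 2*I*√47 (H = √(-4/3*(-12)² + (8 - 6)²) = √(-4/3*144 + 2²) = √(-192 + 4) = √(-188) = 2*I*√47 ≈ 13.711*I)
l*(231 + 35) + H = 127*(231 + 35) + 2*I*√47 = 127*266 + 2*I*√47 = 33782 + 2*I*√47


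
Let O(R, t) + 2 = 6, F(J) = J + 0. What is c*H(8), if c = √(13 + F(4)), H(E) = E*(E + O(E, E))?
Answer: 96*√17 ≈ 395.82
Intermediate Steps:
F(J) = J
O(R, t) = 4 (O(R, t) = -2 + 6 = 4)
H(E) = E*(4 + E) (H(E) = E*(E + 4) = E*(4 + E))
c = √17 (c = √(13 + 4) = √17 ≈ 4.1231)
c*H(8) = √17*(8*(4 + 8)) = √17*(8*12) = √17*96 = 96*√17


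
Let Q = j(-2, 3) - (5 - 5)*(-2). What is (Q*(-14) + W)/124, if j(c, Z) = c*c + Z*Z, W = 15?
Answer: -167/124 ≈ -1.3468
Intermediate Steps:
j(c, Z) = Z**2 + c**2 (j(c, Z) = c**2 + Z**2 = Z**2 + c**2)
Q = 13 (Q = (3**2 + (-2)**2) - (5 - 5)*(-2) = (9 + 4) - 0*(-2) = 13 - 1*0 = 13 + 0 = 13)
(Q*(-14) + W)/124 = (13*(-14) + 15)/124 = (-182 + 15)*(1/124) = -167*1/124 = -167/124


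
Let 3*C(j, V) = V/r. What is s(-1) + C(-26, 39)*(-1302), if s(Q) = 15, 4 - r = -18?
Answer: -8298/11 ≈ -754.36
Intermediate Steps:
r = 22 (r = 4 - 1*(-18) = 4 + 18 = 22)
C(j, V) = V/66 (C(j, V) = (V/22)/3 = V/66)
s(-1) + C(-26, 39)*(-1302) = 15 + ((1/66)*39)*(-1302) = 15 + (13/22)*(-1302) = 15 - 8463/11 = -8298/11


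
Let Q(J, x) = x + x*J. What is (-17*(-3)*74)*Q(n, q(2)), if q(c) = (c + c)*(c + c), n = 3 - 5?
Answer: -60384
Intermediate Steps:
n = -2
q(c) = 4*c² (q(c) = (2*c)*(2*c) = 4*c²)
Q(J, x) = x + J*x
(-17*(-3)*74)*Q(n, q(2)) = (-17*(-3)*74)*((4*2²)*(1 - 2)) = (51*74)*((4*4)*(-1)) = 3774*(16*(-1)) = 3774*(-16) = -60384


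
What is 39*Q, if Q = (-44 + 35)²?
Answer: 3159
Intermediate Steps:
Q = 81 (Q = (-9)² = 81)
39*Q = 39*81 = 3159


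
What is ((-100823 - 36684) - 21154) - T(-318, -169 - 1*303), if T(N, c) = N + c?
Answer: -157871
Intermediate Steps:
((-100823 - 36684) - 21154) - T(-318, -169 - 1*303) = ((-100823 - 36684) - 21154) - (-318 + (-169 - 1*303)) = (-137507 - 21154) - (-318 + (-169 - 303)) = -158661 - (-318 - 472) = -158661 - 1*(-790) = -158661 + 790 = -157871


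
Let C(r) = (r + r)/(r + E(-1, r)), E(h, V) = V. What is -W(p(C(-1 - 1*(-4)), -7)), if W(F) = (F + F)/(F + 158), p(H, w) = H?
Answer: -2/159 ≈ -0.012579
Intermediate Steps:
C(r) = 1 (C(r) = (r + r)/(r + r) = (2*r)/((2*r)) = (2*r)*(1/(2*r)) = 1)
W(F) = 2*F/(158 + F) (W(F) = (2*F)/(158 + F) = 2*F/(158 + F))
-W(p(C(-1 - 1*(-4)), -7)) = -2/(158 + 1) = -2/159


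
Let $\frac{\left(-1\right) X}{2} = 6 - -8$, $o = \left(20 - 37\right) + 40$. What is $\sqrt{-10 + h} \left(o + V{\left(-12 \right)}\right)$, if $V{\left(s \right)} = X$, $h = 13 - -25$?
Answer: $- 10 \sqrt{7} \approx -26.458$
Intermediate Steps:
$h = 38$ ($h = 13 + 25 = 38$)
$o = 23$ ($o = -17 + 40 = 23$)
$X = -28$ ($X = - 2 \left(6 - -8\right) = - 2 \left(6 + 8\right) = \left(-2\right) 14 = -28$)
$V{\left(s \right)} = -28$
$\sqrt{-10 + h} \left(o + V{\left(-12 \right)}\right) = \sqrt{-10 + 38} \left(23 - 28\right) = \sqrt{28} \left(-5\right) = 2 \sqrt{7} \left(-5\right) = - 10 \sqrt{7}$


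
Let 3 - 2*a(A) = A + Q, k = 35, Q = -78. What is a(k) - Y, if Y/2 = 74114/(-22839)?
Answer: 673525/22839 ≈ 29.490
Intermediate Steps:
Y = -148228/22839 (Y = 2*(74114/(-22839)) = 2*(74114*(-1/22839)) = 2*(-74114/22839) = -148228/22839 ≈ -6.4901)
a(A) = 81/2 - A/2 (a(A) = 3/2 - (A - 78)/2 = 3/2 - (-78 + A)/2 = 3/2 + (39 - A/2) = 81/2 - A/2)
a(k) - Y = (81/2 - ½*35) - 1*(-148228/22839) = (81/2 - 35/2) + 148228/22839 = 23 + 148228/22839 = 673525/22839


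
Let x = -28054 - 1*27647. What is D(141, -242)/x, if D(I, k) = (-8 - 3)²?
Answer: -121/55701 ≈ -0.0021723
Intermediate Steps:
D(I, k) = 121 (D(I, k) = (-11)² = 121)
x = -55701 (x = -28054 - 27647 = -55701)
D(141, -242)/x = 121/(-55701) = 121*(-1/55701) = -121/55701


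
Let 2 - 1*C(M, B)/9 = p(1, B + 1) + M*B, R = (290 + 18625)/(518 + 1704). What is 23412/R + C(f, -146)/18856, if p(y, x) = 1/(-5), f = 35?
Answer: 327262333517/118887080 ≈ 2752.7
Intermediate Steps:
R = 18915/2222 ≈ 8.5126
p(y, x) = -⅕
C(M, B) = 99/5 - 9*B*M (C(M, B) = 18 - 9*(-⅕ + M*B) = 18 - 9*(-⅕ + B*M) = 18 + (9/5 - 9*B*M) = 99/5 - 9*B*M)
23412/R + C(f, -146)/18856 = 23412/(18915/2222) + (99/5 - 9*(-146)*35)/18856 = 23412*(2222/18915) + (99/5 + 45990)*(1/18856) = 17340488/6305 + (230049/5)*(1/18856) = 17340488/6305 + 230049/94280 = 327262333517/118887080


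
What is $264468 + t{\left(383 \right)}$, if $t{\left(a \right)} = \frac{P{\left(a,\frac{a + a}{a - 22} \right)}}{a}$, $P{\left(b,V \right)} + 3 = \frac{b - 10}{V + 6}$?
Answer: $\frac{296986053265}{1122956} \approx 2.6447 \cdot 10^{5}$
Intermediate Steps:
$P{\left(b,V \right)} = -3 + \frac{-10 + b}{6 + V}$ ($P{\left(b,V \right)} = -3 + \frac{b - 10}{V + 6} = -3 + \frac{-10 + b}{6 + V}$)
$t{\left(a \right)} = \frac{-28 + a - \frac{6 a}{-22 + a}}{a \left(6 + \frac{2 a}{-22 + a}\right)}$ ($t{\left(a \right)} = \frac{\frac{1}{6 + \frac{a + a}{a - 22}} \left(-28 + a - 3 \frac{a + a}{a - 22}\right)}{a} = \frac{\frac{1}{6 + \frac{2 a}{-22 + a}} \left(-28 + a - 3 \frac{2 a}{-22 + a}\right)}{a} = \frac{\frac{1}{6 + \frac{2 a}{-22 + a}} \left(-28 + a - \frac{6 a}{-22 + a}\right)}{a} = \frac{-28 + a - \frac{6 a}{-22 + a}}{a \left(6 + \frac{2 a}{-22 + a}\right)}$)
$264468 + t{\left(383 \right)} = 264468 + \frac{616 + 383^{2} - 21448}{4 \cdot 383 \left(-33 + 2 \cdot 383\right)} = 264468 + \frac{1}{4} \cdot \frac{1}{383} \frac{1}{-33 + 766} \left(616 + 146689 - 21448\right) = 264468 + \frac{1}{4} \cdot \frac{1}{383} \cdot \frac{1}{733} \cdot 125857 = 264468 + \frac{125857}{1122956} = \frac{296986053265}{1122956}$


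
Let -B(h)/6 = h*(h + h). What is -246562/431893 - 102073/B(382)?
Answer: -387667145267/756282649584 ≈ -0.51260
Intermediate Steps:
B(h) = -12*h**2 (B(h) = -6*h*(h + h) = -6*h*2*h = -12*h**2)
-246562/431893 - 102073/B(382) = -246562/431893 - 102073/((-12*382**2)) = -246562*1/431893 - 102073/((-12*145924)) = -246562/431893 - 102073/(-1751088) = -246562/431893 - 102073*(-1/1751088) = -246562/431893 + 102073/1751088 = -387667145267/756282649584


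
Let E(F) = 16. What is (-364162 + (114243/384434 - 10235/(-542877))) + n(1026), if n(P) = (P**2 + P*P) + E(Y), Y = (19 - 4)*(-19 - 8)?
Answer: 363390413924100409/208700376618 ≈ 1.7412e+6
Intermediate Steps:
Y = -405 (Y = 15*(-27) = -405)
n(P) = 16 + 2*P**2 (n(P) = (P**2 + P*P) + 16 = (P**2 + P**2) + 16 = 2*P**2 + 16 = 16 + 2*P**2)
(-364162 + (114243/384434 - 10235/(-542877))) + n(1026) = (-364162 + (114243/384434 - 10235/(-542877))) + (16 + 2*1026**2) = (-364162 + (114243*(1/384434) - 10235*(-1/542877))) + (16 + 2*1052676) = (-364162 + (114243/384434 + 10235/542877)) + (16 + 2105352) = (-364162 + 65954579101/208700376618) + 2105368 = -76000680595385015/208700376618 + 2105368 = 363390413924100409/208700376618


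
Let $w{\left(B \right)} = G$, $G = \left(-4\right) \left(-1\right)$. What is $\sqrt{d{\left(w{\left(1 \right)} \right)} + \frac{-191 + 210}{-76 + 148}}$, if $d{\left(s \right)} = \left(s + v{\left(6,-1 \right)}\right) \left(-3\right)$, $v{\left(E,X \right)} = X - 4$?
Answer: $\frac{\sqrt{470}}{12} \approx 1.8066$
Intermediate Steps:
$G = 4$
$v{\left(E,X \right)} = -4 + X$
$w{\left(B \right)} = 4$
$d{\left(s \right)} = 15 - 3 s$ ($d{\left(s \right)} = \left(s - 5\right) \left(-3\right) = \left(-5 + s\right) \left(-3\right) = 15 - 3 s$)
$\sqrt{d{\left(w{\left(1 \right)} \right)} + \frac{-191 + 210}{-76 + 148}} = \sqrt{\left(15 - 12\right) + \frac{-191 + 210}{-76 + 148}} = \sqrt{\left(15 - 12\right) + \frac{19}{72}} = \sqrt{3 + 19 \cdot \frac{1}{72}} = \sqrt{3 + \frac{19}{72}} = \sqrt{\frac{235}{72}} = \frac{\sqrt{470}}{12}$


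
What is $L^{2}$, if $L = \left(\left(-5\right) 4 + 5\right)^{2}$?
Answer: $50625$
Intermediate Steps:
$L = 225$ ($L = \left(-20 + 5\right)^{2} = \left(-15\right)^{2} = 225$)
$L^{2} = 225^{2} = 50625$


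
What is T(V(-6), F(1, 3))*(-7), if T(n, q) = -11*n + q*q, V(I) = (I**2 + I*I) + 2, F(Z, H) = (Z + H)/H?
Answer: 51170/9 ≈ 5685.6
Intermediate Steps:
F(Z, H) = (H + Z)/H
V(I) = 2 + 2*I**2 (V(I) = (I**2 + I**2) + 2 = 2*I**2 + 2 = 2 + 2*I**2)
T(n, q) = q**2 - 11*n (T(n, q) = -11*n + q**2 = q**2 - 11*n)
T(V(-6), F(1, 3))*(-7) = (((3 + 1)/3)**2 - 11*(2 + 2*(-6)**2))*(-7) = (((1/3)*4)**2 - 11*(2 + 2*36))*(-7) = ((4/3)**2 - 11*(2 + 72))*(-7) = (16/9 - 11*74)*(-7) = (16/9 - 814)*(-7) = -7310/9*(-7) = 51170/9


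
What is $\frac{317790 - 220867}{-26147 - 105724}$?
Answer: $- \frac{96923}{131871} \approx -0.73498$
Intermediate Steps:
$\frac{317790 - 220867}{-26147 - 105724} = \frac{96923}{-131871} = 96923 \left(- \frac{1}{131871}\right) = - \frac{96923}{131871}$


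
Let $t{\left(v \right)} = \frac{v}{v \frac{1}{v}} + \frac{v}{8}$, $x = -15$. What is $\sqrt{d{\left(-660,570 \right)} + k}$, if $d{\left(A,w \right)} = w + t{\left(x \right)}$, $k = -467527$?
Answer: $\frac{i \sqrt{7471582}}{4} \approx 683.35 i$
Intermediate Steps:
$t{\left(v \right)} = \frac{9 v}{8}$ ($t{\left(v \right)} = \frac{v}{1} + v \frac{1}{8} = v 1 + \frac{v}{8} = v + \frac{v}{8} = \frac{9 v}{8}$)
$d{\left(A,w \right)} = - \frac{135}{8} + w$ ($d{\left(A,w \right)} = w + \frac{9}{8} \left(-15\right) = w - \frac{135}{8} = - \frac{135}{8} + w$)
$\sqrt{d{\left(-660,570 \right)} + k} = \sqrt{\left(- \frac{135}{8} + 570\right) - 467527} = \sqrt{\frac{4425}{8} - 467527} = \sqrt{- \frac{3735791}{8}} = \frac{i \sqrt{7471582}}{4}$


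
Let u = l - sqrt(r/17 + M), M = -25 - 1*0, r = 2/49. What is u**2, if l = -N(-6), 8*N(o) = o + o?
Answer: (357 - 2*I*sqrt(353991))**2/56644 ≈ -22.748 - 14.999*I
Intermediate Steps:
r = 2/49 (r = 2*(1/49) = 2/49 ≈ 0.040816)
N(o) = o/4 (N(o) = (o + o)/8 = (2*o)/8 = o/4)
l = 3/2 (l = -(-6)/4 = -1*(-3/2) = 3/2 ≈ 1.5000)
M = -25 (M = -25 + 0 = -25)
u = 3/2 - I*sqrt(353991)/119 (u = 3/2 - sqrt((2/49)/17 - 25) = 3/2 - sqrt((2/49)*(1/17) - 25) = 3/2 - sqrt(2/833 - 25) = 3/2 - sqrt(-20823/833) = 3/2 - I*sqrt(353991)/119 ≈ 1.5 - 4.9998*I)
u**2 = (3/2 - I*sqrt(353991)/119)**2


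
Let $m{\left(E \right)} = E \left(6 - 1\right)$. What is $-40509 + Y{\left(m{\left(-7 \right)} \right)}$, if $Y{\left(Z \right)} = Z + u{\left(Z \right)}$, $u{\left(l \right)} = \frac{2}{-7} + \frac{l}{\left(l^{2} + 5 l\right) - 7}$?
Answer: $- \frac{42287725}{1043} \approx -40544.0$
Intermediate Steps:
$u{\left(l \right)} = - \frac{2}{7} + \frac{l}{-7 + l^{2} + 5 l}$ ($u{\left(l \right)} = 2 \left(- \frac{1}{7}\right) + \frac{l}{-7 + l^{2} + 5 l} = - \frac{2}{7} + \frac{l}{-7 + l^{2} + 5 l}$)
$m{\left(E \right)} = 5 E$ ($m{\left(E \right)} = E 5 = 5 E$)
$Y{\left(Z \right)} = Z + \frac{14 - 3 Z - 2 Z^{2}}{7 \left(-7 + Z^{2} + 5 Z\right)}$
$-40509 + Y{\left(m{\left(-7 \right)} \right)} = -40509 + \frac{14 - 52 \cdot 5 \left(-7\right) + 7 \left(5 \left(-7\right)\right)^{3} + 33 \left(5 \left(-7\right)\right)^{2}}{7 \left(-7 + \left(5 \left(-7\right)\right)^{2} + 5 \cdot 5 \left(-7\right)\right)} = -40509 + \frac{14 - -1820 + 7 \left(-35\right)^{3} + 33 \left(-35\right)^{2}}{7 \left(-7 + \left(-35\right)^{2} + 5 \left(-35\right)\right)} = -40509 + \frac{14 + 1820 + 7 \left(-42875\right) + 33 \cdot 1225}{7 \left(-7 + 1225 - 175\right)} = -40509 + \frac{14 + 1820 - 300125 + 40425}{7 \cdot 1043} = -40509 + \frac{1}{7} \cdot \frac{1}{1043} \left(-257866\right) = -40509 - \frac{36838}{1043} = - \frac{42287725}{1043}$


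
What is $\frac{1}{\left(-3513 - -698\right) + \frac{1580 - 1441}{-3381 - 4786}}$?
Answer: $- \frac{8167}{22990244} \approx -0.00035524$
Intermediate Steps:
$\frac{1}{\left(-3513 - -698\right) + \frac{1580 - 1441}{-3381 - 4786}} = \frac{1}{\left(-3513 + 698\right) + \frac{139}{-8167}} = \frac{1}{-2815 + 139 \left(- \frac{1}{8167}\right)} = \frac{1}{-2815 - \frac{139}{8167}} = \frac{1}{- \frac{22990244}{8167}} = - \frac{8167}{22990244}$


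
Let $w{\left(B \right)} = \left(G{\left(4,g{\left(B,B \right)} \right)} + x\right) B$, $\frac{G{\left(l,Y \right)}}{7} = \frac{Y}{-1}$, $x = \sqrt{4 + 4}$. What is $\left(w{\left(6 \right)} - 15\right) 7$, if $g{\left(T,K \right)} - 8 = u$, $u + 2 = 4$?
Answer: $-3045 + 84 \sqrt{2} \approx -2926.2$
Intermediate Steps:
$x = 2 \sqrt{2}$ ($x = \sqrt{8} = 2 \sqrt{2} \approx 2.8284$)
$u = 2$ ($u = -2 + 4 = 2$)
$g{\left(T,K \right)} = 10$ ($g{\left(T,K \right)} = 8 + 2 = 10$)
$G{\left(l,Y \right)} = - 7 Y$ ($G{\left(l,Y \right)} = 7 \frac{Y}{-1} = 7 Y \left(-1\right) = 7 \left(- Y\right) = - 7 Y$)
$w{\left(B \right)} = B \left(-70 + 2 \sqrt{2}\right)$ ($w{\left(B \right)} = \left(\left(-7\right) 10 + 2 \sqrt{2}\right) B = \left(-70 + 2 \sqrt{2}\right) B = B \left(-70 + 2 \sqrt{2}\right)$)
$\left(w{\left(6 \right)} - 15\right) 7 = \left(2 \cdot 6 \left(-35 + \sqrt{2}\right) - 15\right) 7 = \left(\left(-420 + 12 \sqrt{2}\right) - 15\right) 7 = \left(-435 + 12 \sqrt{2}\right) 7 = -3045 + 84 \sqrt{2}$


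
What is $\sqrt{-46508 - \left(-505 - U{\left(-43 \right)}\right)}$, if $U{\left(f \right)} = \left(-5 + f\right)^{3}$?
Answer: $i \sqrt{156595} \approx 395.72 i$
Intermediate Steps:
$\sqrt{-46508 - \left(-505 - U{\left(-43 \right)}\right)} = \sqrt{-46508 + \left(\left(\left(-5 - 43\right)^{3} + 11534\right) - 11029\right)} = \sqrt{-46508 + \left(\left(\left(-48\right)^{3} + 11534\right) - 11029\right)} = \sqrt{-46508 + \left(\left(-110592 + 11534\right) - 11029\right)} = \sqrt{-46508 - 110087} = \sqrt{-156595} = i \sqrt{156595}$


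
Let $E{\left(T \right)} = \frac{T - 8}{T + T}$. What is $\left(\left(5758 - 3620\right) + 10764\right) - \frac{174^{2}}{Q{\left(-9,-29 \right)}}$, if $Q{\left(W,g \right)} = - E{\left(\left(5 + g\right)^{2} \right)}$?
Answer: $\frac{5275786}{71} \approx 74307.0$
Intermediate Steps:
$E{\left(T \right)} = \frac{-8 + T}{2 T}$
$Q{\left(W,g \right)} = - \frac{-8 + \left(5 + g\right)^{2}}{2 \left(5 + g\right)^{2}}$
$\left(\left(5758 - 3620\right) + 10764\right) - \frac{174^{2}}{Q{\left(-9,-29 \right)}} = \left(\left(5758 - 3620\right) + 10764\right) - \frac{174^{2}}{- \frac{1}{2} + \frac{4}{\left(5 - 29\right)^{2}}} = \left(2138 + 10764\right) - \frac{30276}{- \frac{1}{2} + \frac{4}{576}} = 12902 - \frac{30276}{- \frac{1}{2} + 4 \cdot \frac{1}{576}} = 12902 - \frac{30276}{- \frac{1}{2} + \frac{1}{144}} = 12902 - \frac{30276}{- \frac{71}{144}} = 12902 - 30276 \left(- \frac{144}{71}\right) = 12902 - - \frac{4359744}{71} = 12902 + \frac{4359744}{71} = \frac{5275786}{71}$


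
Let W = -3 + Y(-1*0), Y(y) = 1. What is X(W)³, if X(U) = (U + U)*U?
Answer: 512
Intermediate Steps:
W = -2 (W = -3 + 1 = -2)
X(U) = 2*U² (X(U) = (2*U)*U = 2*U²)
X(W)³ = (2*(-2)²)³ = (2*4)³ = 8³ = 512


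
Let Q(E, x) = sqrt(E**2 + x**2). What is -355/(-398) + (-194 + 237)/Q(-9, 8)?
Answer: 355/398 + 43*sqrt(145)/145 ≈ 4.4629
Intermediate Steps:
-355/(-398) + (-194 + 237)/Q(-9, 8) = -355/(-398) + (-194 + 237)/(sqrt((-9)**2 + 8**2)) = -355*(-1/398) + 43/(sqrt(81 + 64)) = 355/398 + 43/(sqrt(145)) = 355/398 + 43*(sqrt(145)/145) = 355/398 + 43*sqrt(145)/145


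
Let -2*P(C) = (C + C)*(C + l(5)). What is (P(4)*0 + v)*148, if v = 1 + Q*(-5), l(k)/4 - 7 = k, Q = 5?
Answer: -3552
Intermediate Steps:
l(k) = 28 + 4*k
P(C) = -C*(48 + C) (P(C) = -(C + C)*(C + (28 + 4*5))/2 = -2*C*(C + (28 + 20))/2 = -2*C*(C + 48)/2 = -2*C*(48 + C)/2 = -C*(48 + C))
v = -24 (v = 1 + 5*(-5) = 1 - 25 = -24)
(P(4)*0 + v)*148 = (-1*4*(48 + 4)*0 - 24)*148 = (-1*4*52*0 - 24)*148 = (-208*0 - 24)*148 = (0 - 24)*148 = -24*148 = -3552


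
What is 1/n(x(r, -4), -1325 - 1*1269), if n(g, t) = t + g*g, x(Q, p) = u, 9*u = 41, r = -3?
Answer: -81/208433 ≈ -0.00038861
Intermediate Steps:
u = 41/9 (u = (⅑)*41 = 41/9 ≈ 4.5556)
x(Q, p) = 41/9
n(g, t) = t + g²
1/n(x(r, -4), -1325 - 1*1269) = 1/((-1325 - 1*1269) + (41/9)²) = 1/((-1325 - 1269) + 1681/81) = 1/(-2594 + 1681/81) = 1/(-208433/81) = -81/208433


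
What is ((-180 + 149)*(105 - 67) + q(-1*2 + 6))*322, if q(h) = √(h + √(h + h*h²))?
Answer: -379316 + 322*√(4 + 2*√17) ≈ -3.7819e+5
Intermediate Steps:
q(h) = √(h + √(h + h³))
((-180 + 149)*(105 - 67) + q(-1*2 + 6))*322 = ((-180 + 149)*(105 - 67) + √((-1*2 + 6) + √((-1*2 + 6) + (-1*2 + 6)³)))*322 = (-31*38 + √((-2 + 6) + √((-2 + 6) + (-2 + 6)³)))*322 = (-1178 + √(4 + √(4 + 4³)))*322 = (-1178 + √(4 + √(4 + 64)))*322 = (-1178 + √(4 + √68))*322 = (-1178 + √(4 + 2*√17))*322 = -379316 + 322*√(4 + 2*√17)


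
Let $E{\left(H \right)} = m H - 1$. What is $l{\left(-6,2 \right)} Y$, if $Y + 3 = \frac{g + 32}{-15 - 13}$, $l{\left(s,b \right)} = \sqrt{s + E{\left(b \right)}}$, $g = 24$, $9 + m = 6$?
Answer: $- 5 i \sqrt{13} \approx - 18.028 i$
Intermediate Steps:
$m = -3$ ($m = -9 + 6 = -3$)
$E{\left(H \right)} = -1 - 3 H$ ($E{\left(H \right)} = - 3 H - 1 = -1 - 3 H$)
$l{\left(s,b \right)} = \sqrt{-1 + s - 3 b}$ ($l{\left(s,b \right)} = \sqrt{s - \left(1 + 3 b\right)} = \sqrt{-1 + s - 3 b}$)
$Y = -5$ ($Y = -3 + \frac{24 + 32}{-15 - 13} = -3 + \frac{56}{-28} = -3 + 56 \left(- \frac{1}{28}\right) = -3 - 2 = -5$)
$l{\left(-6,2 \right)} Y = \sqrt{-1 - 6 - 6} \left(-5\right) = \sqrt{-13} \left(-5\right) = i \sqrt{13} \left(-5\right) = - 5 i \sqrt{13}$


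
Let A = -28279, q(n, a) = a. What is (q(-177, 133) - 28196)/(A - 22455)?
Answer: 28063/50734 ≈ 0.55314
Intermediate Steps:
(q(-177, 133) - 28196)/(A - 22455) = (133 - 28196)/(-28279 - 22455) = -28063/(-50734) = -28063*(-1/50734) = 28063/50734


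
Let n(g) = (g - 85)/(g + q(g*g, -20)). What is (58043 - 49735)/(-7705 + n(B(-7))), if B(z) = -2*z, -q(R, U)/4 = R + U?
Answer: -5732520/5316379 ≈ -1.0783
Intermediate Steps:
q(R, U) = -4*R - 4*U (q(R, U) = -4*(R + U) = -4*R - 4*U)
n(g) = (-85 + g)/(80 + g - 4*g²) (n(g) = (g - 85)/(g + (-4*g*g - 4*(-20))) = (-85 + g)/(g + (-4*g² + 80)) = (-85 + g)/(g + (80 - 4*g²)) = (-85 + g)/(80 + g - 4*g²))
(58043 - 49735)/(-7705 + n(B(-7))) = (58043 - 49735)/(-7705 + (-85 - 2*(-7))/(80 - 2*(-7) - 4*(-2*(-7))²)) = 8308/(-7705 + (-85 + 14)/(80 + 14 - 4*14²)) = 8308/(-7705 - 71/(80 + 14 - 4*196)) = 8308/(-7705 - 71/(80 + 14 - 784)) = 8308/(-7705 - 71/(-690)) = 8308/(-7705 - 1/690*(-71)) = 8308/(-7705 + 71/690) = 8308/(-5316379/690) = 8308*(-690/5316379) = -5732520/5316379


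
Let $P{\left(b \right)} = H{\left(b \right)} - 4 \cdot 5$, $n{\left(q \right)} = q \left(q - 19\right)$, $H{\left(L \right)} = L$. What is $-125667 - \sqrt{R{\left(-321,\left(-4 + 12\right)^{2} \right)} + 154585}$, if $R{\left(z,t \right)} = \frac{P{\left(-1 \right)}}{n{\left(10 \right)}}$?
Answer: $-125667 - \frac{\sqrt{139126710}}{30} \approx -1.2606 \cdot 10^{5}$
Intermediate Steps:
$n{\left(q \right)} = q \left(-19 + q\right)$
$P{\left(b \right)} = -20 + b$ ($P{\left(b \right)} = b - 4 \cdot 5 = b - 20 = -20 + b$)
$R{\left(z,t \right)} = \frac{7}{30}$ ($R{\left(z,t \right)} = \frac{-20 - 1}{10 \left(-19 + 10\right)} = - \frac{21}{10 \left(-9\right)} = - \frac{21}{-90} = \left(-21\right) \left(- \frac{1}{90}\right) = \frac{7}{30}$)
$-125667 - \sqrt{R{\left(-321,\left(-4 + 12\right)^{2} \right)} + 154585} = -125667 - \sqrt{\frac{7}{30} + 154585} = -125667 - \sqrt{\frac{4637557}{30}} = -125667 - \frac{\sqrt{139126710}}{30}$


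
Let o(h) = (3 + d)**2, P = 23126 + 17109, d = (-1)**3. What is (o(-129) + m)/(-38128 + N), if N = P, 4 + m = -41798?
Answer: -41798/2107 ≈ -19.838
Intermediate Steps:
d = -1
m = -41802 (m = -4 - 41798 = -41802)
P = 40235
o(h) = 4 (o(h) = (3 - 1)**2 = 2**2 = 4)
N = 40235
(o(-129) + m)/(-38128 + N) = (4 - 41802)/(-38128 + 40235) = -41798/2107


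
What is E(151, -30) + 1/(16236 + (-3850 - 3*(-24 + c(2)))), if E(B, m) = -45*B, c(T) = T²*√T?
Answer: -527297008481/77600738 + 3*√2/38800369 ≈ -6795.0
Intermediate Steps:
c(T) = T^(5/2)
E(151, -30) + 1/(16236 + (-3850 - 3*(-24 + c(2)))) = -45*151 + 1/(16236 + (-3850 - 3*(-24 + 2^(5/2)))) = -6795 + 1/(16236 + (-3850 - 3*(-24 + 4*√2))) = -6795 + 1/(16236 + (-3850 + (72 - 12*√2))) = -6795 + 1/(16236 + (-3778 - 12*√2)) = -6795 + 1/(12458 - 12*√2)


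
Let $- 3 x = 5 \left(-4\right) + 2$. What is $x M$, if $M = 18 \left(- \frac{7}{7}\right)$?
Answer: $-108$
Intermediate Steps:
$x = 6$ ($x = - \frac{5 \left(-4\right) + 2}{3} = - \frac{-20 + 2}{3} = \left(- \frac{1}{3}\right) \left(-18\right) = 6$)
$M = -18$ ($M = 18 \left(\left(-7\right) \frac{1}{7}\right) = 18 \left(-1\right) = -18$)
$x M = 6 \left(-18\right) = -108$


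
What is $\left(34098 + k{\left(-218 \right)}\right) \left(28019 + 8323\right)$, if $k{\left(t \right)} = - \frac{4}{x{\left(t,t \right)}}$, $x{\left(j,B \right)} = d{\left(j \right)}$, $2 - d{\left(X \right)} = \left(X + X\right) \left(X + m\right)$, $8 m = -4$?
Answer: $\frac{14756268774699}{11908} \approx 1.2392 \cdot 10^{9}$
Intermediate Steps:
$m = - \frac{1}{2}$ ($m = \frac{1}{8} \left(-4\right) = - \frac{1}{2} \approx -0.5$)
$d{\left(X \right)} = 2 - 2 X \left(- \frac{1}{2} + X\right)$ ($d{\left(X \right)} = 2 - \left(X + X\right) \left(X - \frac{1}{2}\right) = 2 - 2 X \left(- \frac{1}{2} + X\right)$)
$x{\left(j,B \right)} = 2 + j - 2 j^{2}$
$k{\left(t \right)} = - \frac{4}{2 + t - 2 t^{2}}$
$\left(34098 + k{\left(-218 \right)}\right) \left(28019 + 8323\right) = \left(34098 + \frac{4}{-2 - -218 + 2 \left(-218\right)^{2}}\right) \left(28019 + 8323\right) = \left(34098 + \frac{4}{-2 + 218 + 2 \cdot 47524}\right) 36342 = \left(34098 + \frac{4}{-2 + 218 + 95048}\right) 36342 = \left(34098 + \frac{4}{95264}\right) 36342 = \left(34098 + 4 \cdot \frac{1}{95264}\right) 36342 = \left(34098 + \frac{1}{23816}\right) 36342 = \frac{812077969}{23816} \cdot 36342 = \frac{14756268774699}{11908}$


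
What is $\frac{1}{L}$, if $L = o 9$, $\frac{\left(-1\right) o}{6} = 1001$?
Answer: $- \frac{1}{54054} \approx -1.85 \cdot 10^{-5}$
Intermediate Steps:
$o = -6006$ ($o = \left(-6\right) 1001 = -6006$)
$L = -54054$ ($L = \left(-6006\right) 9 = -54054$)
$\frac{1}{L} = \frac{1}{-54054} = - \frac{1}{54054}$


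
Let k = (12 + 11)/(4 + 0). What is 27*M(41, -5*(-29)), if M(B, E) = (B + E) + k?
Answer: 20709/4 ≈ 5177.3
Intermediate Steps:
k = 23/4 ≈ 5.7500
M(B, E) = 23/4 + B + E (M(B, E) = (B + E) + 23/4 = 23/4 + B + E)
27*M(41, -5*(-29)) = 27*(23/4 + 41 - 5*(-29)) = 27*(23/4 + 41 + 145) = 27*(767/4) = 20709/4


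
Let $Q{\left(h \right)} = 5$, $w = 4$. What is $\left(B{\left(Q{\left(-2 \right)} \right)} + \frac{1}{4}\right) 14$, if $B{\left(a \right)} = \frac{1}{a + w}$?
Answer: $\frac{91}{18} \approx 5.0556$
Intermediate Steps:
$B{\left(a \right)} = \frac{1}{4 + a}$ ($B{\left(a \right)} = \frac{1}{a + 4} = \frac{1}{4 + a}$)
$\left(B{\left(Q{\left(-2 \right)} \right)} + \frac{1}{4}\right) 14 = \left(\frac{1}{4 + 5} + \frac{1}{4}\right) 14 = \left(\frac{1}{9} + \frac{1}{4}\right) 14 = \frac{13}{36} \cdot 14 = \frac{91}{18}$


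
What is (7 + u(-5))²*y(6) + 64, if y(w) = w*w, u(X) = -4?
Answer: 388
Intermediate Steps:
y(w) = w²
(7 + u(-5))²*y(6) + 64 = (7 - 4)²*6² + 64 = 3²*36 + 64 = 9*36 + 64 = 324 + 64 = 388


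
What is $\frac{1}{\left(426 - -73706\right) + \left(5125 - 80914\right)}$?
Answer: $- \frac{1}{1657} \approx -0.0006035$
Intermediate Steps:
$\frac{1}{\left(426 - -73706\right) + \left(5125 - 80914\right)} = \frac{1}{\left(426 + 73706\right) + \left(5125 - 80914\right)} = \frac{1}{74132 - 75789} = \frac{1}{-1657} = - \frac{1}{1657}$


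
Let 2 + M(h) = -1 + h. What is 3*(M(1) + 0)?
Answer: -6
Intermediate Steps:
M(h) = -3 + h (M(h) = -2 + (-1 + h) = -3 + h)
3*(M(1) + 0) = 3*((-3 + 1) + 0) = 3*(-2 + 0) = 3*(-2) = -6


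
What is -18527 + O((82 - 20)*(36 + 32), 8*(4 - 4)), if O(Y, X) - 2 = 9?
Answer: -18516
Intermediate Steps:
O(Y, X) = 11 (O(Y, X) = 2 + 9 = 11)
-18527 + O((82 - 20)*(36 + 32), 8*(4 - 4)) = -18527 + 11 = -18516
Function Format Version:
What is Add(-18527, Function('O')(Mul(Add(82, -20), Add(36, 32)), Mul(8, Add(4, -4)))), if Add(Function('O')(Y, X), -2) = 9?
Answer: -18516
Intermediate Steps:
Function('O')(Y, X) = 11 (Function('O')(Y, X) = Add(2, 9) = 11)
Add(-18527, Function('O')(Mul(Add(82, -20), Add(36, 32)), Mul(8, Add(4, -4)))) = Add(-18527, 11) = -18516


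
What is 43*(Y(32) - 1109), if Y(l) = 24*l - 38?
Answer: -16297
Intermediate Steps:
Y(l) = -38 + 24*l
43*(Y(32) - 1109) = 43*((-38 + 24*32) - 1109) = 43*((-38 + 768) - 1109) = 43*(730 - 1109) = 43*(-379) = -16297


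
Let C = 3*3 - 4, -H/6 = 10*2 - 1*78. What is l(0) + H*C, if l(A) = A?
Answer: 1740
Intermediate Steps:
H = 348 (H = -6*(10*2 - 1*78) = -6*(20 - 78) = -6*(-58) = 348)
C = 5 (C = 9 - 4 = 5)
l(0) + H*C = 0 + 348*5 = 0 + 1740 = 1740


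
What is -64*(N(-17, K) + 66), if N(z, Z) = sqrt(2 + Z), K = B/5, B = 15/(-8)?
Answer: -4224 - 16*sqrt(26) ≈ -4305.6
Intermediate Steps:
B = -15/8 (B = 15*(-1/8) = -15/8 ≈ -1.8750)
K = -3/8 (K = -15/8/5 = -15/8*1/5 = -3/8 ≈ -0.37500)
-64*(N(-17, K) + 66) = -64*(sqrt(2 - 3/8) + 66) = -64*(sqrt(13/8) + 66) = -64*(sqrt(26)/4 + 66) = -64*(66 + sqrt(26)/4) = -4224 - 16*sqrt(26)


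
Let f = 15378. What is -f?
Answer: -15378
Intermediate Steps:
-f = -1*15378 = -15378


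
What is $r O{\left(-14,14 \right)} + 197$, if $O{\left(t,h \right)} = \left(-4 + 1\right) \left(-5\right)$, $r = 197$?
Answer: $3152$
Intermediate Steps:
$O{\left(t,h \right)} = 15$ ($O{\left(t,h \right)} = \left(-3\right) \left(-5\right) = 15$)
$r O{\left(-14,14 \right)} + 197 = 197 \cdot 15 + 197 = 2955 + 197 = 3152$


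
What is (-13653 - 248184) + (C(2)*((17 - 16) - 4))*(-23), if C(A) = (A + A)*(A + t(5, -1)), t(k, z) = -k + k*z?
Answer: -264045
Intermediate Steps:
C(A) = 2*A*(-10 + A) (C(A) = (A + A)*(A + 5*(-1 - 1)) = (2*A)*(A + 5*(-2)) = (2*A)*(A - 10) = (2*A)*(-10 + A) = 2*A*(-10 + A))
(-13653 - 248184) + (C(2)*((17 - 16) - 4))*(-23) = (-13653 - 248184) + ((2*2*(-10 + 2))*((17 - 16) - 4))*(-23) = -261837 + ((2*2*(-8))*(1 - 4))*(-23) = -261837 - 32*(-3)*(-23) = -261837 + 96*(-23) = -261837 - 2208 = -264045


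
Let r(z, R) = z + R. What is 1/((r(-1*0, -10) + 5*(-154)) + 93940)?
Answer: 1/93160 ≈ 1.0734e-5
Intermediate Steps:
r(z, R) = R + z
1/((r(-1*0, -10) + 5*(-154)) + 93940) = 1/(((-10 - 1*0) + 5*(-154)) + 93940) = 1/(((-10 + 0) - 770) + 93940) = 1/((-10 - 770) + 93940) = 1/(-780 + 93940) = 1/93160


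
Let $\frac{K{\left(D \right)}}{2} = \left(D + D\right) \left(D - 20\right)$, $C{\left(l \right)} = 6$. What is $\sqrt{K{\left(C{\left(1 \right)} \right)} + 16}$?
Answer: $8 i \sqrt{5} \approx 17.889 i$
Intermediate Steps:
$K{\left(D \right)} = 4 D \left(-20 + D\right)$ ($K{\left(D \right)} = 2 \left(D + D\right) \left(D - 20\right) = 2 \cdot 2 D \left(-20 + D\right) = 4 D \left(-20 + D\right)$)
$\sqrt{K{\left(C{\left(1 \right)} \right)} + 16} = \sqrt{4 \cdot 6 \left(-20 + 6\right) + 16} = \sqrt{4 \cdot 6 \left(-14\right) + 16} = \sqrt{-336 + 16} = \sqrt{-320} = 8 i \sqrt{5}$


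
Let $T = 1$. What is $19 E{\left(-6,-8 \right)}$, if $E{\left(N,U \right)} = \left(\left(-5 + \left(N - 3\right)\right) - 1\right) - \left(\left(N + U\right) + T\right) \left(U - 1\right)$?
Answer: $-2508$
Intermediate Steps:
$E{\left(N,U \right)} = -9 + N - \left(-1 + U\right) \left(1 + N + U\right)$ ($E{\left(N,U \right)} = \left(\left(-5 + \left(N - 3\right)\right) - 1\right) - \left(\left(N + U\right) + 1\right) \left(U - 1\right) = \left(\left(-5 + \left(N - 3\right)\right) - 1\right) - \left(1 + N + U\right) \left(-1 + U\right) = \left(\left(-5 + \left(-3 + N\right)\right) - 1\right) - \left(-1 + U\right) \left(1 + N + U\right) = \left(\left(-8 + N\right) - 1\right) - \left(-1 + U\right) \left(1 + N + U\right) = \left(-9 + N\right) - \left(-1 + U\right) \left(1 + N + U\right) = -9 + N - \left(-1 + U\right) \left(1 + N + U\right)$)
$19 E{\left(-6,-8 \right)} = 19 \left(-8 - \left(-8\right)^{2} + 2 \left(-6\right) - \left(-6\right) \left(-8\right)\right) = 19 \left(-8 - 64 - 12 - 48\right) = 19 \left(-132\right) = -2508$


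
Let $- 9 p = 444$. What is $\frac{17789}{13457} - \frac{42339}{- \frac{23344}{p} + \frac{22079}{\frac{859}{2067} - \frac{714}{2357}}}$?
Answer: $\frac{19800360178818106}{17895977664992003} \approx 1.1064$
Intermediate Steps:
$p = - \frac{148}{3}$ ($p = \left(- \frac{1}{9}\right) 444 = - \frac{148}{3} \approx -49.333$)
$\frac{17789}{13457} - \frac{42339}{- \frac{23344}{p} + \frac{22079}{\frac{859}{2067} - \frac{714}{2357}}} = \frac{17789}{13457} - \frac{42339}{- \frac{23344}{- \frac{148}{3}} + \frac{22079}{\frac{859}{2067} - \frac{714}{2357}}} = 17789 \cdot \frac{1}{13457} - \frac{42339}{\left(-23344\right) \left(- \frac{3}{148}\right) + \frac{22079}{859 \cdot \frac{1}{2067} - \frac{714}{2357}}} = \frac{17789}{13457} - \frac{42339}{\frac{17508}{37} + \frac{22079}{\frac{859}{2067} - \frac{714}{2357}}} = \frac{17789}{13457} - \frac{42339}{\frac{17508}{37} + \frac{22079}{\frac{548825}{4871919}}} = \frac{17789}{13457} - \frac{42339}{\frac{17508}{37} + 22079 \cdot \frac{4871919}{548825}} = \frac{17789}{13457} - \frac{42339}{\frac{17508}{37} + \frac{107567099601}{548825}} = \frac{17789}{13457} - \frac{42339}{\frac{3989591513337}{20306525}} = \frac{17789}{13457} - \frac{286585987325}{1329863837779} = \frac{19800360178818106}{17895977664992003}$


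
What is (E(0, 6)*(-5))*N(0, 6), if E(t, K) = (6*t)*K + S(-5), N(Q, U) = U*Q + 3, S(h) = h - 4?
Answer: 135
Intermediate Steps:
S(h) = -4 + h
N(Q, U) = 3 + Q*U (N(Q, U) = Q*U + 3 = 3 + Q*U)
E(t, K) = -9 + 6*K*t (E(t, K) = (6*t)*K + (-4 - 5) = 6*K*t - 9 = -9 + 6*K*t)
(E(0, 6)*(-5))*N(0, 6) = ((-9 + 6*6*0)*(-5))*(3 + 0*6) = ((-9 + 0)*(-5))*(3 + 0) = -9*(-5)*3 = 45*3 = 135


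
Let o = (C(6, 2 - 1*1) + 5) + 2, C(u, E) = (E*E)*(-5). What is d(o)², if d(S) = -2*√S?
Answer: 8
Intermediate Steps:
C(u, E) = -5*E² (C(u, E) = E²*(-5) = -5*E²)
o = 2 (o = (-5*(2 - 1*1)² + 5) + 2 = (-5*(2 - 1)² + 5) + 2 = (-5*1² + 5) + 2 = (-5*1 + 5) + 2 = (-5 + 5) + 2 = 0 + 2 = 2)
d(o)² = (-2*√2)² = 8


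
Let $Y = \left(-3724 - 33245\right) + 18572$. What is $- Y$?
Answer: $18397$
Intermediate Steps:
$Y = -18397$ ($Y = -36969 + 18572 = -18397$)
$- Y = \left(-1\right) \left(-18397\right) = 18397$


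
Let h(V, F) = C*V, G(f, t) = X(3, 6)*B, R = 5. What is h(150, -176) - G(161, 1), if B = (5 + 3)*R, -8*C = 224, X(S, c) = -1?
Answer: -4160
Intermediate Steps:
C = -28 (C = -⅛*224 = -28)
B = 40 (B = (5 + 3)*5 = 8*5 = 40)
G(f, t) = -40 (G(f, t) = -1*40 = -40)
h(V, F) = -28*V
h(150, -176) - G(161, 1) = -28*150 - 1*(-40) = -4200 + 40 = -4160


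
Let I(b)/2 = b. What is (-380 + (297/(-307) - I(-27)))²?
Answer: 10075943641/94249 ≈ 1.0691e+5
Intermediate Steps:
I(b) = 2*b
(-380 + (297/(-307) - I(-27)))² = (-380 + (297/(-307) - 2*(-27)))² = (-380 + (297*(-1/307) - 1*(-54)))² = (-380 + (-297/307 + 54))² = (-380 + 16281/307)² = (-100379/307)² = 10075943641/94249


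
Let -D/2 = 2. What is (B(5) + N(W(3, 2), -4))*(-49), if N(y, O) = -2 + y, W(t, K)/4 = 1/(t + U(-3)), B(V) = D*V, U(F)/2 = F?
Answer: 3430/3 ≈ 1143.3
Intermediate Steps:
D = -4 (D = -2*2 = -4)
U(F) = 2*F
B(V) = -4*V
W(t, K) = 4/(-6 + t) (W(t, K) = 4/(t + 2*(-3)) = 4/(t - 6) = 4/(-6 + t))
(B(5) + N(W(3, 2), -4))*(-49) = (-4*5 + (-2 + 4/(-6 + 3)))*(-49) = (-20 + (-2 + 4/(-3)))*(-49) = (-20 + (-2 + 4*(-⅓)))*(-49) = (-20 + (-2 - 4/3))*(-49) = (-20 - 10/3)*(-49) = -70/3*(-49) = 3430/3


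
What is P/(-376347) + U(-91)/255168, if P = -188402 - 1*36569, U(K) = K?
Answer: 19123717517/32010570432 ≈ 0.59742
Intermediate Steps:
P = -224971 (P = -188402 - 36569 = -224971)
P/(-376347) + U(-91)/255168 = -224971/(-376347) - 91/255168 = -224971*(-1/376347) - 91*1/255168 = 224971/376347 - 91/255168 = 19123717517/32010570432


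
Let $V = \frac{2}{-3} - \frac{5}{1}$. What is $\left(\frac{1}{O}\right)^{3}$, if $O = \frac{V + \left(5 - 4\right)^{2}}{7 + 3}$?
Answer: $- \frac{3375}{343} \approx -9.8396$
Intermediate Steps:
$V = - \frac{17}{3}$ ($V = 2 \left(- \frac{1}{3}\right) - 5 = - \frac{2}{3} - 5 = - \frac{17}{3} \approx -5.6667$)
$O = - \frac{7}{15}$ ($O = \frac{- \frac{17}{3} + \left(5 - 4\right)^{2}}{7 + 3} = \frac{- \frac{17}{3} + 1^{2}}{10} = \left(- \frac{17}{3} + 1\right) \frac{1}{10} = \left(- \frac{14}{3}\right) \frac{1}{10} = - \frac{7}{15} \approx -0.46667$)
$\left(\frac{1}{O}\right)^{3} = \left(\frac{1}{- \frac{7}{15}}\right)^{3} = \left(- \frac{15}{7}\right)^{3} = - \frac{3375}{343}$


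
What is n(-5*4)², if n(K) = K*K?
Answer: 160000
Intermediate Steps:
n(K) = K²
n(-5*4)² = ((-5*4)²)² = ((-20)²)² = 400² = 160000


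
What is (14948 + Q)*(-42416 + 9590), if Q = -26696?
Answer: 385639848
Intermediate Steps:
(14948 + Q)*(-42416 + 9590) = (14948 - 26696)*(-42416 + 9590) = -11748*(-32826) = 385639848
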